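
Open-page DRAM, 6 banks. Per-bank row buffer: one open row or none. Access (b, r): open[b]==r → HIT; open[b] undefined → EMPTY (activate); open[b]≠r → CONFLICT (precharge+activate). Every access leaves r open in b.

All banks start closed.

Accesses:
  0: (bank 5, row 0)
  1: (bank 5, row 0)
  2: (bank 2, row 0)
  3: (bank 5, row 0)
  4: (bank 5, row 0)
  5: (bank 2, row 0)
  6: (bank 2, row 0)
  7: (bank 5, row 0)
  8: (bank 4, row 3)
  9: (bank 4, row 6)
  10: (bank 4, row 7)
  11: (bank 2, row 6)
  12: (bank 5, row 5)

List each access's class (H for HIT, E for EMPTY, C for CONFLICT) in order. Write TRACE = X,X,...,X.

0: bank 5 row 0 — prev None → EMPTY
1: bank 5 row 0 — prev 0 → HIT
2: bank 2 row 0 — prev None → EMPTY
3: bank 5 row 0 — prev 0 → HIT
4: bank 5 row 0 — prev 0 → HIT
5: bank 2 row 0 — prev 0 → HIT
6: bank 2 row 0 — prev 0 → HIT
7: bank 5 row 0 — prev 0 → HIT
8: bank 4 row 3 — prev None → EMPTY
9: bank 4 row 6 — prev 3 → CONFLICT
10: bank 4 row 7 — prev 6 → CONFLICT
11: bank 2 row 6 — prev 0 → CONFLICT
12: bank 5 row 5 — prev 0 → CONFLICT

TRACE = E,H,E,H,H,H,H,H,E,C,C,C,C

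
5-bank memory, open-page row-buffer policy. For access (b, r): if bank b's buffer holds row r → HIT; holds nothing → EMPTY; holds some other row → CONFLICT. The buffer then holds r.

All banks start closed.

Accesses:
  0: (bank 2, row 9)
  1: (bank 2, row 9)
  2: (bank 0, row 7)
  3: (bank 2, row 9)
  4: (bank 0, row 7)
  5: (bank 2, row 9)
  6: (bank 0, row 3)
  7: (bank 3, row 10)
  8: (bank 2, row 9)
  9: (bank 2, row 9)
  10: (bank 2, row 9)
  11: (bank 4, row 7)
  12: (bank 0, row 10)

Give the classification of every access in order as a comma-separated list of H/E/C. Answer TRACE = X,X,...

0: bank 2 row 9 — prev None → EMPTY
1: bank 2 row 9 — prev 9 → HIT
2: bank 0 row 7 — prev None → EMPTY
3: bank 2 row 9 — prev 9 → HIT
4: bank 0 row 7 — prev 7 → HIT
5: bank 2 row 9 — prev 9 → HIT
6: bank 0 row 3 — prev 7 → CONFLICT
7: bank 3 row 10 — prev None → EMPTY
8: bank 2 row 9 — prev 9 → HIT
9: bank 2 row 9 — prev 9 → HIT
10: bank 2 row 9 — prev 9 → HIT
11: bank 4 row 7 — prev None → EMPTY
12: bank 0 row 10 — prev 3 → CONFLICT

TRACE = E,H,E,H,H,H,C,E,H,H,H,E,C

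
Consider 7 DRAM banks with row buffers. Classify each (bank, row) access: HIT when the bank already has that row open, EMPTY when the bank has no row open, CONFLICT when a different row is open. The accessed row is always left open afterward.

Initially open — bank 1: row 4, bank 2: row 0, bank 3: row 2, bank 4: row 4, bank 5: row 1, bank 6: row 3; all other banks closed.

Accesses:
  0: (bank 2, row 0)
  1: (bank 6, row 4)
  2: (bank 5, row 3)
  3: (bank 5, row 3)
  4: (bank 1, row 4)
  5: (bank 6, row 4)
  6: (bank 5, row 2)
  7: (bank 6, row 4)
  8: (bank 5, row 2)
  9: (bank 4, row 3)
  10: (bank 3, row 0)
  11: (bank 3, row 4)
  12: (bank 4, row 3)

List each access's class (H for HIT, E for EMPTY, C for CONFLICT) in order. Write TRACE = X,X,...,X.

step 0: bank2 0->0 [HIT]
step 1: bank6 3->4 [CONFLICT]
step 2: bank5 1->3 [CONFLICT]
step 3: bank5 3->3 [HIT]
step 4: bank1 4->4 [HIT]
step 5: bank6 4->4 [HIT]
step 6: bank5 3->2 [CONFLICT]
step 7: bank6 4->4 [HIT]
step 8: bank5 2->2 [HIT]
step 9: bank4 4->3 [CONFLICT]
step 10: bank3 2->0 [CONFLICT]
step 11: bank3 0->4 [CONFLICT]
step 12: bank4 3->3 [HIT]

TRACE = H,C,C,H,H,H,C,H,H,C,C,C,H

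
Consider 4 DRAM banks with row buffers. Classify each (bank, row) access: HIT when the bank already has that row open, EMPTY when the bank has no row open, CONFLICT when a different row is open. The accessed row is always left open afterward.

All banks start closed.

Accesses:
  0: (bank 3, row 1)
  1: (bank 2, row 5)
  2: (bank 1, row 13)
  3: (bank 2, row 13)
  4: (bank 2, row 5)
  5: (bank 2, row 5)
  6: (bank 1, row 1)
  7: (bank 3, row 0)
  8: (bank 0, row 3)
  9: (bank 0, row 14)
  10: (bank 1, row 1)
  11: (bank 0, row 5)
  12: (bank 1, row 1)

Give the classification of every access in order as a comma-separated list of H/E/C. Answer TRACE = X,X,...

TRACE = E,E,E,C,C,H,C,C,E,C,H,C,H

step 0: bank3 None->1 [EMPTY]
step 1: bank2 None->5 [EMPTY]
step 2: bank1 None->13 [EMPTY]
step 3: bank2 5->13 [CONFLICT]
step 4: bank2 13->5 [CONFLICT]
step 5: bank2 5->5 [HIT]
step 6: bank1 13->1 [CONFLICT]
step 7: bank3 1->0 [CONFLICT]
step 8: bank0 None->3 [EMPTY]
step 9: bank0 3->14 [CONFLICT]
step 10: bank1 1->1 [HIT]
step 11: bank0 14->5 [CONFLICT]
step 12: bank1 1->1 [HIT]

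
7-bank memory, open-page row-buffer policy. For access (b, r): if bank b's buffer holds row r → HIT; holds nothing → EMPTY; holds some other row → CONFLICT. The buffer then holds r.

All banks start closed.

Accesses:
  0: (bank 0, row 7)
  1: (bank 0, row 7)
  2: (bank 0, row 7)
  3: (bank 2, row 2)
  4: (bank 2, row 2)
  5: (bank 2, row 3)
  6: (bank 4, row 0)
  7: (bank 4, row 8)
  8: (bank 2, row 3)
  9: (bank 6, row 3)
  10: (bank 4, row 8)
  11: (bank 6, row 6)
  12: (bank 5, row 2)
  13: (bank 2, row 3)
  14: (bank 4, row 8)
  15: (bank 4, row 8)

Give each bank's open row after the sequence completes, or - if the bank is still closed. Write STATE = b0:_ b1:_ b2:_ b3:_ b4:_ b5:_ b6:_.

STATE = b0:7 b1:- b2:3 b3:- b4:8 b5:2 b6:6

0: bank 0 row 7 — prev None → EMPTY
1: bank 0 row 7 — prev 7 → HIT
2: bank 0 row 7 — prev 7 → HIT
3: bank 2 row 2 — prev None → EMPTY
4: bank 2 row 2 — prev 2 → HIT
5: bank 2 row 3 — prev 2 → CONFLICT
6: bank 4 row 0 — prev None → EMPTY
7: bank 4 row 8 — prev 0 → CONFLICT
8: bank 2 row 3 — prev 3 → HIT
9: bank 6 row 3 — prev None → EMPTY
10: bank 4 row 8 — prev 8 → HIT
11: bank 6 row 6 — prev 3 → CONFLICT
12: bank 5 row 2 — prev None → EMPTY
13: bank 2 row 3 — prev 3 → HIT
14: bank 4 row 8 — prev 8 → HIT
15: bank 4 row 8 — prev 8 → HIT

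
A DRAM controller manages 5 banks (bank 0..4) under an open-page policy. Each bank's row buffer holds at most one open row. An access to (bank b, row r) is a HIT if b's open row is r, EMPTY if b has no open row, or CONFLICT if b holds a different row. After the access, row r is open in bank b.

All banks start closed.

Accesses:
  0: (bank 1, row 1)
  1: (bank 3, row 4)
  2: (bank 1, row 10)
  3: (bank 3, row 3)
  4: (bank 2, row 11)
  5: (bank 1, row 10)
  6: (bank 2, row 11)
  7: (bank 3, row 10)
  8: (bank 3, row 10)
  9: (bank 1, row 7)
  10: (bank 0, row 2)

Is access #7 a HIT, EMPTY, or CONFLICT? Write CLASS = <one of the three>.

step 0: bank1 None->1 [EMPTY]
step 1: bank3 None->4 [EMPTY]
step 2: bank1 1->10 [CONFLICT]
step 3: bank3 4->3 [CONFLICT]
step 4: bank2 None->11 [EMPTY]
step 5: bank1 10->10 [HIT]
step 6: bank2 11->11 [HIT]
step 7: bank3 3->10 [CONFLICT]
step 8: bank3 10->10 [HIT]
step 9: bank1 10->7 [CONFLICT]
step 10: bank0 None->2 [EMPTY]

CLASS = CONFLICT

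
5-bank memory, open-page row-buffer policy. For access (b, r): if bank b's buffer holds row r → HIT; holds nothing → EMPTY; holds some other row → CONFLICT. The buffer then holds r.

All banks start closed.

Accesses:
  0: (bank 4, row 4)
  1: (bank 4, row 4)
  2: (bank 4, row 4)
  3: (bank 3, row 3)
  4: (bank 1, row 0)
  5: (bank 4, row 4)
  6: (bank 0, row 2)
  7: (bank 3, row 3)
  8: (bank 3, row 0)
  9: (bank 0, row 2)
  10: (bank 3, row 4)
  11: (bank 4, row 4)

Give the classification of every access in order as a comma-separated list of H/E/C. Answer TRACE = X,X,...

TRACE = E,H,H,E,E,H,E,H,C,H,C,H

step 0: bank4 None->4 [EMPTY]
step 1: bank4 4->4 [HIT]
step 2: bank4 4->4 [HIT]
step 3: bank3 None->3 [EMPTY]
step 4: bank1 None->0 [EMPTY]
step 5: bank4 4->4 [HIT]
step 6: bank0 None->2 [EMPTY]
step 7: bank3 3->3 [HIT]
step 8: bank3 3->0 [CONFLICT]
step 9: bank0 2->2 [HIT]
step 10: bank3 0->4 [CONFLICT]
step 11: bank4 4->4 [HIT]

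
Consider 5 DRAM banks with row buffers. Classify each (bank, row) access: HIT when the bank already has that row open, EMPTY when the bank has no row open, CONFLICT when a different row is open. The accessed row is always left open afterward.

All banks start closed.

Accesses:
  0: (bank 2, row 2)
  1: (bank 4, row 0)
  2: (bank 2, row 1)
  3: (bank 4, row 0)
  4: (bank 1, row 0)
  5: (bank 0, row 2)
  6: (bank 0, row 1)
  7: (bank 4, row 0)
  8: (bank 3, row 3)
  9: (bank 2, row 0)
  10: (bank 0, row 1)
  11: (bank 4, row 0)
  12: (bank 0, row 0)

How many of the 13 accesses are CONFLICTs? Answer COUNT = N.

  [0] b2 r2: no row ⇒ E
  [1] b4 r0: no row ⇒ E
  [2] b2 r1: had r2 ⇒ C
  [3] b4 r0: had r0 ⇒ H
  [4] b1 r0: no row ⇒ E
  [5] b0 r2: no row ⇒ E
  [6] b0 r1: had r2 ⇒ C
  [7] b4 r0: had r0 ⇒ H
  [8] b3 r3: no row ⇒ E
  [9] b2 r0: had r1 ⇒ C
  [10] b0 r1: had r1 ⇒ H
  [11] b4 r0: had r0 ⇒ H
  [12] b0 r0: had r1 ⇒ C

COUNT = 4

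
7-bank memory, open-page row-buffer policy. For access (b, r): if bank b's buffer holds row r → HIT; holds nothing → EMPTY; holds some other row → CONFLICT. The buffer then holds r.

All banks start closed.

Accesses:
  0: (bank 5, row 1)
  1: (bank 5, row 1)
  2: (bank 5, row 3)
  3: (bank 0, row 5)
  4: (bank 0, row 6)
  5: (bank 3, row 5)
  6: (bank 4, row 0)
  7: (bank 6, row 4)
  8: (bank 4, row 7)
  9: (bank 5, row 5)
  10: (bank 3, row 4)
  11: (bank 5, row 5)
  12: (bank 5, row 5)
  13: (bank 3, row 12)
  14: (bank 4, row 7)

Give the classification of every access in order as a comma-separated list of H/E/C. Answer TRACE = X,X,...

  [0] b5 r1: no row ⇒ E
  [1] b5 r1: had r1 ⇒ H
  [2] b5 r3: had r1 ⇒ C
  [3] b0 r5: no row ⇒ E
  [4] b0 r6: had r5 ⇒ C
  [5] b3 r5: no row ⇒ E
  [6] b4 r0: no row ⇒ E
  [7] b6 r4: no row ⇒ E
  [8] b4 r7: had r0 ⇒ C
  [9] b5 r5: had r3 ⇒ C
  [10] b3 r4: had r5 ⇒ C
  [11] b5 r5: had r5 ⇒ H
  [12] b5 r5: had r5 ⇒ H
  [13] b3 r12: had r4 ⇒ C
  [14] b4 r7: had r7 ⇒ H

TRACE = E,H,C,E,C,E,E,E,C,C,C,H,H,C,H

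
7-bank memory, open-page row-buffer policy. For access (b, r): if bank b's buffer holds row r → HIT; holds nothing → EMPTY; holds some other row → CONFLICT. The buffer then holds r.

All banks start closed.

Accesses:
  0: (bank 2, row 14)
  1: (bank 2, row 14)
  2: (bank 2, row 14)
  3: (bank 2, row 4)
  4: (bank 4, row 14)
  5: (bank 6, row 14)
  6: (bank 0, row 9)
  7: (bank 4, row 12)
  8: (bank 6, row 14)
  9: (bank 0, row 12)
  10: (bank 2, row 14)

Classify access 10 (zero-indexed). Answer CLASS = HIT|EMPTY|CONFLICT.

CLASS = CONFLICT

step 0: bank2 None->14 [EMPTY]
step 1: bank2 14->14 [HIT]
step 2: bank2 14->14 [HIT]
step 3: bank2 14->4 [CONFLICT]
step 4: bank4 None->14 [EMPTY]
step 5: bank6 None->14 [EMPTY]
step 6: bank0 None->9 [EMPTY]
step 7: bank4 14->12 [CONFLICT]
step 8: bank6 14->14 [HIT]
step 9: bank0 9->12 [CONFLICT]
step 10: bank2 4->14 [CONFLICT]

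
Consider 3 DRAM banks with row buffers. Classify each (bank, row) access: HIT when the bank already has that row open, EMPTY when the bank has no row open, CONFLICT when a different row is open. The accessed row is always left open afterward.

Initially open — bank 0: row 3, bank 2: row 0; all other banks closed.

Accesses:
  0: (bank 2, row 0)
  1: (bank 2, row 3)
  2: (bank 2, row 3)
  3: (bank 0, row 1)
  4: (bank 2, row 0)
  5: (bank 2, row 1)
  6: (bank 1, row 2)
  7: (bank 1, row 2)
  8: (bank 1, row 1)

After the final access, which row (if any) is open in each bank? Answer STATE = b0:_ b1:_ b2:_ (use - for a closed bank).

#0 (2,0) H  (was 0)
#1 (2,3) C  (was 0)
#2 (2,3) H  (was 3)
#3 (0,1) C  (was 3)
#4 (2,0) C  (was 3)
#5 (2,1) C  (was 0)
#6 (1,2) E
#7 (1,2) H  (was 2)
#8 (1,1) C  (was 2)

STATE = b0:1 b1:1 b2:1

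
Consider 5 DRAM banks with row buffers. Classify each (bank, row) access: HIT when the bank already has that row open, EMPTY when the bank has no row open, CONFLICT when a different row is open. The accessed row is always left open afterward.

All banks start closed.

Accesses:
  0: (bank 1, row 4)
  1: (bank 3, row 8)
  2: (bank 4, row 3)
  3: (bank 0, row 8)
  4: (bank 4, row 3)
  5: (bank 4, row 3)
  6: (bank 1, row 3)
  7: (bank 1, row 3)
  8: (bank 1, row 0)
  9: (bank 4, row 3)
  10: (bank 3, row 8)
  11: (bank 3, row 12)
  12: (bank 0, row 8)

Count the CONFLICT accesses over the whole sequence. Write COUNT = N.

COUNT = 3

step 0: bank1 None->4 [EMPTY]
step 1: bank3 None->8 [EMPTY]
step 2: bank4 None->3 [EMPTY]
step 3: bank0 None->8 [EMPTY]
step 4: bank4 3->3 [HIT]
step 5: bank4 3->3 [HIT]
step 6: bank1 4->3 [CONFLICT]
step 7: bank1 3->3 [HIT]
step 8: bank1 3->0 [CONFLICT]
step 9: bank4 3->3 [HIT]
step 10: bank3 8->8 [HIT]
step 11: bank3 8->12 [CONFLICT]
step 12: bank0 8->8 [HIT]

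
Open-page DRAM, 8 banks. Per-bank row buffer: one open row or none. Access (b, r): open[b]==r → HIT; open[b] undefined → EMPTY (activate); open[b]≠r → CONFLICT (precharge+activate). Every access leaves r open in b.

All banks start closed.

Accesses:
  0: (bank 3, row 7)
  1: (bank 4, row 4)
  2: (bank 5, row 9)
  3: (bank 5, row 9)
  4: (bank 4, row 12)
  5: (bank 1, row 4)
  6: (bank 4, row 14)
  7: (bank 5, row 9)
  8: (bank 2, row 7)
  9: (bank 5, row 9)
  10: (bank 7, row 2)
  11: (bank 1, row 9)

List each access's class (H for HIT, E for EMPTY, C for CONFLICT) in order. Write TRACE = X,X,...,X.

0: bank 3 row 7 — prev None → EMPTY
1: bank 4 row 4 — prev None → EMPTY
2: bank 5 row 9 — prev None → EMPTY
3: bank 5 row 9 — prev 9 → HIT
4: bank 4 row 12 — prev 4 → CONFLICT
5: bank 1 row 4 — prev None → EMPTY
6: bank 4 row 14 — prev 12 → CONFLICT
7: bank 5 row 9 — prev 9 → HIT
8: bank 2 row 7 — prev None → EMPTY
9: bank 5 row 9 — prev 9 → HIT
10: bank 7 row 2 — prev None → EMPTY
11: bank 1 row 9 — prev 4 → CONFLICT

TRACE = E,E,E,H,C,E,C,H,E,H,E,C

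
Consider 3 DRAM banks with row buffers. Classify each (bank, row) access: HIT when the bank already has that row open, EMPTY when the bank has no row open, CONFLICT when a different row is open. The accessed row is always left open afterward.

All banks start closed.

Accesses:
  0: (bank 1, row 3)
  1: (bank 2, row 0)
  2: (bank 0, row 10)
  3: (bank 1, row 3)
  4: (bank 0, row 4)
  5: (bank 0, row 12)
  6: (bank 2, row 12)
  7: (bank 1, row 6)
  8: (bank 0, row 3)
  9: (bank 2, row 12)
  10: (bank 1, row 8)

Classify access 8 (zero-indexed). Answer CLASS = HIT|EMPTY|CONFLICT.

CLASS = CONFLICT

step 0: bank1 None->3 [EMPTY]
step 1: bank2 None->0 [EMPTY]
step 2: bank0 None->10 [EMPTY]
step 3: bank1 3->3 [HIT]
step 4: bank0 10->4 [CONFLICT]
step 5: bank0 4->12 [CONFLICT]
step 6: bank2 0->12 [CONFLICT]
step 7: bank1 3->6 [CONFLICT]
step 8: bank0 12->3 [CONFLICT]
step 9: bank2 12->12 [HIT]
step 10: bank1 6->8 [CONFLICT]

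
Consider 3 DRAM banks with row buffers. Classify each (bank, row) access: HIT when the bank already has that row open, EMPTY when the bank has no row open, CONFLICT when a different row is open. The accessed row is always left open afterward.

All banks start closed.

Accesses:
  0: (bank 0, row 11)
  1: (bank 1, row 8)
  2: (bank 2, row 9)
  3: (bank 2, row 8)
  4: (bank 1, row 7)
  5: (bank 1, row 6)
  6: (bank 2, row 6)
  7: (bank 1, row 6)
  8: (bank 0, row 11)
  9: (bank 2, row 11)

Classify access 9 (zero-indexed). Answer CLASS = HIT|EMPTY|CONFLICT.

CLASS = CONFLICT

0: bank 0 row 11 — prev None → EMPTY
1: bank 1 row 8 — prev None → EMPTY
2: bank 2 row 9 — prev None → EMPTY
3: bank 2 row 8 — prev 9 → CONFLICT
4: bank 1 row 7 — prev 8 → CONFLICT
5: bank 1 row 6 — prev 7 → CONFLICT
6: bank 2 row 6 — prev 8 → CONFLICT
7: bank 1 row 6 — prev 6 → HIT
8: bank 0 row 11 — prev 11 → HIT
9: bank 2 row 11 — prev 6 → CONFLICT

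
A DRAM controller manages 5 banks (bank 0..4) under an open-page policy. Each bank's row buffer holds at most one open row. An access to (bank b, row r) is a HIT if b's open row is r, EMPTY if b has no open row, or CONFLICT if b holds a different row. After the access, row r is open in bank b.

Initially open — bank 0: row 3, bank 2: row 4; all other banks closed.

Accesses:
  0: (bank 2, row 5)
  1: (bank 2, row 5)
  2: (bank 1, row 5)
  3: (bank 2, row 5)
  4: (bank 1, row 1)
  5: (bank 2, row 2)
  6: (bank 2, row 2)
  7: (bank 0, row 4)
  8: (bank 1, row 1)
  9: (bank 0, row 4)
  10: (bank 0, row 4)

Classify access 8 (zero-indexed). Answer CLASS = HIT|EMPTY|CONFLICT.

CLASS = HIT

0: bank 2 row 5 — prev 4 → CONFLICT
1: bank 2 row 5 — prev 5 → HIT
2: bank 1 row 5 — prev None → EMPTY
3: bank 2 row 5 — prev 5 → HIT
4: bank 1 row 1 — prev 5 → CONFLICT
5: bank 2 row 2 — prev 5 → CONFLICT
6: bank 2 row 2 — prev 2 → HIT
7: bank 0 row 4 — prev 3 → CONFLICT
8: bank 1 row 1 — prev 1 → HIT
9: bank 0 row 4 — prev 4 → HIT
10: bank 0 row 4 — prev 4 → HIT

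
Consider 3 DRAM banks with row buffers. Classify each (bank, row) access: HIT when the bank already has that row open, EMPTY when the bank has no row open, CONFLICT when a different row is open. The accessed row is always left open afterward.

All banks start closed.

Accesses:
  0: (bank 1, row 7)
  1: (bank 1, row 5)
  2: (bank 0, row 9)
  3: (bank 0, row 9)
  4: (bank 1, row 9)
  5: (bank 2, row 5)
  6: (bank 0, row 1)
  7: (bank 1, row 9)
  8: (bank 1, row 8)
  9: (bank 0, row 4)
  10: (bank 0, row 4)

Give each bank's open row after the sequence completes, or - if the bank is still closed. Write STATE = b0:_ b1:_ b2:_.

step 0: bank1 None->7 [EMPTY]
step 1: bank1 7->5 [CONFLICT]
step 2: bank0 None->9 [EMPTY]
step 3: bank0 9->9 [HIT]
step 4: bank1 5->9 [CONFLICT]
step 5: bank2 None->5 [EMPTY]
step 6: bank0 9->1 [CONFLICT]
step 7: bank1 9->9 [HIT]
step 8: bank1 9->8 [CONFLICT]
step 9: bank0 1->4 [CONFLICT]
step 10: bank0 4->4 [HIT]

STATE = b0:4 b1:8 b2:5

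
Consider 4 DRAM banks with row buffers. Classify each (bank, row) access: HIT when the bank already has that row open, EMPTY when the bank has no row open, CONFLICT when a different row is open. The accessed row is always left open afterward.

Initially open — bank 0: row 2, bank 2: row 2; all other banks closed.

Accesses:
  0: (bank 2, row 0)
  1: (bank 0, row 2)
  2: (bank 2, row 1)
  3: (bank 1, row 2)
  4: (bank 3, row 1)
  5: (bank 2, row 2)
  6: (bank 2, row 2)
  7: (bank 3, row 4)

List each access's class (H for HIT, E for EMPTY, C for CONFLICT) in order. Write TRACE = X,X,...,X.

TRACE = C,H,C,E,E,C,H,C

  [0] b2 r0: had r2 ⇒ C
  [1] b0 r2: had r2 ⇒ H
  [2] b2 r1: had r0 ⇒ C
  [3] b1 r2: no row ⇒ E
  [4] b3 r1: no row ⇒ E
  [5] b2 r2: had r1 ⇒ C
  [6] b2 r2: had r2 ⇒ H
  [7] b3 r4: had r1 ⇒ C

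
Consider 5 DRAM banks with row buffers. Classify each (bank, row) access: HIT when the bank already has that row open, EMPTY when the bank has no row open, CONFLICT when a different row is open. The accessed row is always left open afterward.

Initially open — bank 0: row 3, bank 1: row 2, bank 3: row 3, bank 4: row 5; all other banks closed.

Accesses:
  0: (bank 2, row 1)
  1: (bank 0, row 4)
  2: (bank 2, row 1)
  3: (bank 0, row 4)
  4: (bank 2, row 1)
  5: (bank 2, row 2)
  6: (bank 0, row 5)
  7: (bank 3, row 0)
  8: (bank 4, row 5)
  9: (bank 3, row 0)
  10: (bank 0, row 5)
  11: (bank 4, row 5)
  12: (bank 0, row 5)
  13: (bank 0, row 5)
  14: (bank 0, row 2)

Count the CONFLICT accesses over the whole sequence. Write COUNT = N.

COUNT = 5

#0 (2,1) E
#1 (0,4) C  (was 3)
#2 (2,1) H  (was 1)
#3 (0,4) H  (was 4)
#4 (2,1) H  (was 1)
#5 (2,2) C  (was 1)
#6 (0,5) C  (was 4)
#7 (3,0) C  (was 3)
#8 (4,5) H  (was 5)
#9 (3,0) H  (was 0)
#10 (0,5) H  (was 5)
#11 (4,5) H  (was 5)
#12 (0,5) H  (was 5)
#13 (0,5) H  (was 5)
#14 (0,2) C  (was 5)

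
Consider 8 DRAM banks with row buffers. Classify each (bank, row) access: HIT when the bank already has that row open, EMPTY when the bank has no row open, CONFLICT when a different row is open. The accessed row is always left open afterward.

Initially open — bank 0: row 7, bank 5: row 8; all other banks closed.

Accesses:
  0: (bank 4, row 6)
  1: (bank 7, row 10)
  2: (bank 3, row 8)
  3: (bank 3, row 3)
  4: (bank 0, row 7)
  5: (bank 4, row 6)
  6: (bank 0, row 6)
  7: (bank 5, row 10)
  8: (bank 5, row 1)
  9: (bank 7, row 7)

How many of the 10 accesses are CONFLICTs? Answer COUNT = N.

COUNT = 5

step 0: bank4 None->6 [EMPTY]
step 1: bank7 None->10 [EMPTY]
step 2: bank3 None->8 [EMPTY]
step 3: bank3 8->3 [CONFLICT]
step 4: bank0 7->7 [HIT]
step 5: bank4 6->6 [HIT]
step 6: bank0 7->6 [CONFLICT]
step 7: bank5 8->10 [CONFLICT]
step 8: bank5 10->1 [CONFLICT]
step 9: bank7 10->7 [CONFLICT]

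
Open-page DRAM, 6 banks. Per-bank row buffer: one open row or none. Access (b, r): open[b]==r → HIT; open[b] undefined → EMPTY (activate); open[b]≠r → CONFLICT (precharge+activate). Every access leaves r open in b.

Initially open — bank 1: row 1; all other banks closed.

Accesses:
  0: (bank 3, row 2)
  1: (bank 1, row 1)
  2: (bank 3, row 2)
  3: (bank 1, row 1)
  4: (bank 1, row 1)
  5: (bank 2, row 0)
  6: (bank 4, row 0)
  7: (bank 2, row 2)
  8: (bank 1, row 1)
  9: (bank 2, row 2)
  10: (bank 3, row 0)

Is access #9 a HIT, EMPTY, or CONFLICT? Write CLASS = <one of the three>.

CLASS = HIT

#0 (3,2) E
#1 (1,1) H  (was 1)
#2 (3,2) H  (was 2)
#3 (1,1) H  (was 1)
#4 (1,1) H  (was 1)
#5 (2,0) E
#6 (4,0) E
#7 (2,2) C  (was 0)
#8 (1,1) H  (was 1)
#9 (2,2) H  (was 2)
#10 (3,0) C  (was 2)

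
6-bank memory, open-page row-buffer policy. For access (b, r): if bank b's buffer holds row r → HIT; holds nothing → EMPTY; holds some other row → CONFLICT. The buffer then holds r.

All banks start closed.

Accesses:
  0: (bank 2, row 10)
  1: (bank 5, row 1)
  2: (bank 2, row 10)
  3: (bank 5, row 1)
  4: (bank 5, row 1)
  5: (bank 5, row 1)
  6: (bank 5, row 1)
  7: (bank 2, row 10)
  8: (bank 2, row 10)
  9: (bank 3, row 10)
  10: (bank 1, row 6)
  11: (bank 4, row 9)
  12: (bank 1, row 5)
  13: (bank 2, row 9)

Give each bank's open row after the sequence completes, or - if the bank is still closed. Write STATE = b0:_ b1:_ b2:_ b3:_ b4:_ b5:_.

0: bank 2 row 10 — prev None → EMPTY
1: bank 5 row 1 — prev None → EMPTY
2: bank 2 row 10 — prev 10 → HIT
3: bank 5 row 1 — prev 1 → HIT
4: bank 5 row 1 — prev 1 → HIT
5: bank 5 row 1 — prev 1 → HIT
6: bank 5 row 1 — prev 1 → HIT
7: bank 2 row 10 — prev 10 → HIT
8: bank 2 row 10 — prev 10 → HIT
9: bank 3 row 10 — prev None → EMPTY
10: bank 1 row 6 — prev None → EMPTY
11: bank 4 row 9 — prev None → EMPTY
12: bank 1 row 5 — prev 6 → CONFLICT
13: bank 2 row 9 — prev 10 → CONFLICT

STATE = b0:- b1:5 b2:9 b3:10 b4:9 b5:1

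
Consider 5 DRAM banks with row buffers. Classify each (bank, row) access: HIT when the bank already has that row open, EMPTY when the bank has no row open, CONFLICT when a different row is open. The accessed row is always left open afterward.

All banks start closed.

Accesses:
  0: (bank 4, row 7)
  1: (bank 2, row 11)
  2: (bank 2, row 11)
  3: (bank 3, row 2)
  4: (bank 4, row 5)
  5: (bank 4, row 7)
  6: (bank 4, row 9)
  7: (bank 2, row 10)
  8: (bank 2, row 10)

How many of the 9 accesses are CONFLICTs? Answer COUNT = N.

#0 (4,7) E
#1 (2,11) E
#2 (2,11) H  (was 11)
#3 (3,2) E
#4 (4,5) C  (was 7)
#5 (4,7) C  (was 5)
#6 (4,9) C  (was 7)
#7 (2,10) C  (was 11)
#8 (2,10) H  (was 10)

COUNT = 4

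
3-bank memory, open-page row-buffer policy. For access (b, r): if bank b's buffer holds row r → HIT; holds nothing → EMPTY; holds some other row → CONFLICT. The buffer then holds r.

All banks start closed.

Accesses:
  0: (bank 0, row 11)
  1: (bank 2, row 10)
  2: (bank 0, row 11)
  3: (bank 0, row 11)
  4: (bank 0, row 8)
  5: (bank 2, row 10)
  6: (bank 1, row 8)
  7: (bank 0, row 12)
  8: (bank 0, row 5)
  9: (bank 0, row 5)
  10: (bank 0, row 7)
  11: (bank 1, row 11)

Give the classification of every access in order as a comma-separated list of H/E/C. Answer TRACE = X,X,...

#0 (0,11) E
#1 (2,10) E
#2 (0,11) H  (was 11)
#3 (0,11) H  (was 11)
#4 (0,8) C  (was 11)
#5 (2,10) H  (was 10)
#6 (1,8) E
#7 (0,12) C  (was 8)
#8 (0,5) C  (was 12)
#9 (0,5) H  (was 5)
#10 (0,7) C  (was 5)
#11 (1,11) C  (was 8)

TRACE = E,E,H,H,C,H,E,C,C,H,C,C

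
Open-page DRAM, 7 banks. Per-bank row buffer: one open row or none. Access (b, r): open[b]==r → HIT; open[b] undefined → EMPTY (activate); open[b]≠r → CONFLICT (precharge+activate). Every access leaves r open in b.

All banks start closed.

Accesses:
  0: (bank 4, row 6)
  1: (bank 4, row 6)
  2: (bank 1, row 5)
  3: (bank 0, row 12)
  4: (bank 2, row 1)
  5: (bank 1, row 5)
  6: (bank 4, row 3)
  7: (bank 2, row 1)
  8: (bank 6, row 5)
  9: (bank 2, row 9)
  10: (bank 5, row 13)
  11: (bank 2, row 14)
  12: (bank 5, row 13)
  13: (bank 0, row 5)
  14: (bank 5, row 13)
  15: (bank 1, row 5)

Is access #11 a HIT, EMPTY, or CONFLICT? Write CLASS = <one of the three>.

CLASS = CONFLICT

0: bank 4 row 6 — prev None → EMPTY
1: bank 4 row 6 — prev 6 → HIT
2: bank 1 row 5 — prev None → EMPTY
3: bank 0 row 12 — prev None → EMPTY
4: bank 2 row 1 — prev None → EMPTY
5: bank 1 row 5 — prev 5 → HIT
6: bank 4 row 3 — prev 6 → CONFLICT
7: bank 2 row 1 — prev 1 → HIT
8: bank 6 row 5 — prev None → EMPTY
9: bank 2 row 9 — prev 1 → CONFLICT
10: bank 5 row 13 — prev None → EMPTY
11: bank 2 row 14 — prev 9 → CONFLICT
12: bank 5 row 13 — prev 13 → HIT
13: bank 0 row 5 — prev 12 → CONFLICT
14: bank 5 row 13 — prev 13 → HIT
15: bank 1 row 5 — prev 5 → HIT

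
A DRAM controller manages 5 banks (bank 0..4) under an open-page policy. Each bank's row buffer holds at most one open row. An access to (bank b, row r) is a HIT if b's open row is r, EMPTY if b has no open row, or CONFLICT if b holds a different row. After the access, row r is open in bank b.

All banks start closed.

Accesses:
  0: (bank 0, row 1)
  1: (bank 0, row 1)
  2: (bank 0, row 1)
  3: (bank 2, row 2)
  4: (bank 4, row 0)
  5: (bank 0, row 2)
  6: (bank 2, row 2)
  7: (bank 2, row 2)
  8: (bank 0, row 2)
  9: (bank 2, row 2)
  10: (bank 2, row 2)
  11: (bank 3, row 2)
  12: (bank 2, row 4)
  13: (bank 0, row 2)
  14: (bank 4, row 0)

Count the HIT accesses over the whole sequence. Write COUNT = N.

#0 (0,1) E
#1 (0,1) H  (was 1)
#2 (0,1) H  (was 1)
#3 (2,2) E
#4 (4,0) E
#5 (0,2) C  (was 1)
#6 (2,2) H  (was 2)
#7 (2,2) H  (was 2)
#8 (0,2) H  (was 2)
#9 (2,2) H  (was 2)
#10 (2,2) H  (was 2)
#11 (3,2) E
#12 (2,4) C  (was 2)
#13 (0,2) H  (was 2)
#14 (4,0) H  (was 0)

COUNT = 9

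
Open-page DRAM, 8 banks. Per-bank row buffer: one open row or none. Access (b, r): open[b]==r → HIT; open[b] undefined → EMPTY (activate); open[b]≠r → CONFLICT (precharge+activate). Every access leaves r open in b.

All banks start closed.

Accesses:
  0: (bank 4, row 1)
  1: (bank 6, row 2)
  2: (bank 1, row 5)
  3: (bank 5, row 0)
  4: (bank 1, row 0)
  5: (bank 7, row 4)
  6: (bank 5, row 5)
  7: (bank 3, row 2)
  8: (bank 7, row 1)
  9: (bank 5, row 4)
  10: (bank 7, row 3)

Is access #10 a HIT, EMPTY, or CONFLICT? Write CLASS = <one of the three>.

CLASS = CONFLICT

#0 (4,1) E
#1 (6,2) E
#2 (1,5) E
#3 (5,0) E
#4 (1,0) C  (was 5)
#5 (7,4) E
#6 (5,5) C  (was 0)
#7 (3,2) E
#8 (7,1) C  (was 4)
#9 (5,4) C  (was 5)
#10 (7,3) C  (was 1)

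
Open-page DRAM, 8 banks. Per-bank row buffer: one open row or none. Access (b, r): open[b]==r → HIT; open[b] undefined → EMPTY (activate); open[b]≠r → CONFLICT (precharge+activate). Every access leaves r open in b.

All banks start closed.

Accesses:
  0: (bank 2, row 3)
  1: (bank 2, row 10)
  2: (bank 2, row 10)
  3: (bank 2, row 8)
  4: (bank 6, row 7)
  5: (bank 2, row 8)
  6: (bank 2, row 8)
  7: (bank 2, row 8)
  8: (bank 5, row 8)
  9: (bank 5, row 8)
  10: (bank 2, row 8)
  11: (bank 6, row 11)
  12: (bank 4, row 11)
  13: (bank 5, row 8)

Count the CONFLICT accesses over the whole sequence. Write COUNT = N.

step 0: bank2 None->3 [EMPTY]
step 1: bank2 3->10 [CONFLICT]
step 2: bank2 10->10 [HIT]
step 3: bank2 10->8 [CONFLICT]
step 4: bank6 None->7 [EMPTY]
step 5: bank2 8->8 [HIT]
step 6: bank2 8->8 [HIT]
step 7: bank2 8->8 [HIT]
step 8: bank5 None->8 [EMPTY]
step 9: bank5 8->8 [HIT]
step 10: bank2 8->8 [HIT]
step 11: bank6 7->11 [CONFLICT]
step 12: bank4 None->11 [EMPTY]
step 13: bank5 8->8 [HIT]

COUNT = 3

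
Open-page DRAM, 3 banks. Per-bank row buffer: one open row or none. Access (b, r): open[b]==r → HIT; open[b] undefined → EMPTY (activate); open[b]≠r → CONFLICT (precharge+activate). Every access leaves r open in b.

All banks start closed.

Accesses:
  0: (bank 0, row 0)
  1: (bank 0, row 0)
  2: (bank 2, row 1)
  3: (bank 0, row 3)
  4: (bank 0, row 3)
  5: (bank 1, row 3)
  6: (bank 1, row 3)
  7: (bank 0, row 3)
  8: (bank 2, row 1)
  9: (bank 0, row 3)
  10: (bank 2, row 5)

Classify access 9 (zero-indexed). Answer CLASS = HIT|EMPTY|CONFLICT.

CLASS = HIT

  [0] b0 r0: no row ⇒ E
  [1] b0 r0: had r0 ⇒ H
  [2] b2 r1: no row ⇒ E
  [3] b0 r3: had r0 ⇒ C
  [4] b0 r3: had r3 ⇒ H
  [5] b1 r3: no row ⇒ E
  [6] b1 r3: had r3 ⇒ H
  [7] b0 r3: had r3 ⇒ H
  [8] b2 r1: had r1 ⇒ H
  [9] b0 r3: had r3 ⇒ H
  [10] b2 r5: had r1 ⇒ C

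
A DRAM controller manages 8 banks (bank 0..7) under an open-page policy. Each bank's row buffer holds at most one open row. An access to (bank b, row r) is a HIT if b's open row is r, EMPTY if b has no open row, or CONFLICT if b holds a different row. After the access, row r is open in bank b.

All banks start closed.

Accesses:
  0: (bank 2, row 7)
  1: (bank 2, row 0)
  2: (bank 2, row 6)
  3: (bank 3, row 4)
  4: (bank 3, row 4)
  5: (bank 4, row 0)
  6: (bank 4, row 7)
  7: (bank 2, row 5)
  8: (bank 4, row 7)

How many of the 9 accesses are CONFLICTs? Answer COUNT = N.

step 0: bank2 None->7 [EMPTY]
step 1: bank2 7->0 [CONFLICT]
step 2: bank2 0->6 [CONFLICT]
step 3: bank3 None->4 [EMPTY]
step 4: bank3 4->4 [HIT]
step 5: bank4 None->0 [EMPTY]
step 6: bank4 0->7 [CONFLICT]
step 7: bank2 6->5 [CONFLICT]
step 8: bank4 7->7 [HIT]

COUNT = 4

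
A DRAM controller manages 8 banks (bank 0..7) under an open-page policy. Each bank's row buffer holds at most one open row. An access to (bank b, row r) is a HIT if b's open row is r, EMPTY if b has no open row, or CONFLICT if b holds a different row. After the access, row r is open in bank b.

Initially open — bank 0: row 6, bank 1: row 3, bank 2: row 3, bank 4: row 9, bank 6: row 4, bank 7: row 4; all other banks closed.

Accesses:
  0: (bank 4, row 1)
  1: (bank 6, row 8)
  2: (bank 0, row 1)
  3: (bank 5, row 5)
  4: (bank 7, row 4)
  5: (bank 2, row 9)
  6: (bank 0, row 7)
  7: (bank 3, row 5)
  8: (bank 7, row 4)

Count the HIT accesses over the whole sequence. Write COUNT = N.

COUNT = 2

step 0: bank4 9->1 [CONFLICT]
step 1: bank6 4->8 [CONFLICT]
step 2: bank0 6->1 [CONFLICT]
step 3: bank5 None->5 [EMPTY]
step 4: bank7 4->4 [HIT]
step 5: bank2 3->9 [CONFLICT]
step 6: bank0 1->7 [CONFLICT]
step 7: bank3 None->5 [EMPTY]
step 8: bank7 4->4 [HIT]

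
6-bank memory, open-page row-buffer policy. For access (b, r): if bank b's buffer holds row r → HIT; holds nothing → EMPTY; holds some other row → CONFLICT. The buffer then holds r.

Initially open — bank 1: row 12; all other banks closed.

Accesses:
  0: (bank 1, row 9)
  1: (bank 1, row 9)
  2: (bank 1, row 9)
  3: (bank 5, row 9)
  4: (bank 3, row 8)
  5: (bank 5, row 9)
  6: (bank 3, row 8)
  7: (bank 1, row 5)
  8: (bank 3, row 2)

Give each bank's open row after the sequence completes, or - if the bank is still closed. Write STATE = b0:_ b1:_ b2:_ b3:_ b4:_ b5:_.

STATE = b0:- b1:5 b2:- b3:2 b4:- b5:9

#0 (1,9) C  (was 12)
#1 (1,9) H  (was 9)
#2 (1,9) H  (was 9)
#3 (5,9) E
#4 (3,8) E
#5 (5,9) H  (was 9)
#6 (3,8) H  (was 8)
#7 (1,5) C  (was 9)
#8 (3,2) C  (was 8)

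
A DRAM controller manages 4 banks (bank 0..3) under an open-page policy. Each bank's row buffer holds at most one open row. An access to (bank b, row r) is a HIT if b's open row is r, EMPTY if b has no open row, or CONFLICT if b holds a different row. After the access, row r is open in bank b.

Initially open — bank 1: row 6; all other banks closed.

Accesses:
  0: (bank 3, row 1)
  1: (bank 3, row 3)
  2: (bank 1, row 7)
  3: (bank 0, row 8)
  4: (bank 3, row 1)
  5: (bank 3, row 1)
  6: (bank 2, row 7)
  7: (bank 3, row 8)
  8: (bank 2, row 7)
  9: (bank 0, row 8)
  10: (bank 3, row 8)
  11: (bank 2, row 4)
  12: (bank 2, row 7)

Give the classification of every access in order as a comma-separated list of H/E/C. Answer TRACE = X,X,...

#0 (3,1) E
#1 (3,3) C  (was 1)
#2 (1,7) C  (was 6)
#3 (0,8) E
#4 (3,1) C  (was 3)
#5 (3,1) H  (was 1)
#6 (2,7) E
#7 (3,8) C  (was 1)
#8 (2,7) H  (was 7)
#9 (0,8) H  (was 8)
#10 (3,8) H  (was 8)
#11 (2,4) C  (was 7)
#12 (2,7) C  (was 4)

TRACE = E,C,C,E,C,H,E,C,H,H,H,C,C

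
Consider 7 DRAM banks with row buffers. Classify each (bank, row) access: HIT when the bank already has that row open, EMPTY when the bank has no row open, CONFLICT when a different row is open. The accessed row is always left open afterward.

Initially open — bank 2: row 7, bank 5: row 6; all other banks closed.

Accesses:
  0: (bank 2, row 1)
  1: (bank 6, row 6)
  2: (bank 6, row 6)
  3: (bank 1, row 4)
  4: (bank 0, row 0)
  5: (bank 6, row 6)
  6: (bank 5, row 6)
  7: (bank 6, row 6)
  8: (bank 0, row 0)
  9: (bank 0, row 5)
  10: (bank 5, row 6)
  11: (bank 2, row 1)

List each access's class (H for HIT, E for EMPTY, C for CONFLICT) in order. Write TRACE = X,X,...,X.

  [0] b2 r1: had r7 ⇒ C
  [1] b6 r6: no row ⇒ E
  [2] b6 r6: had r6 ⇒ H
  [3] b1 r4: no row ⇒ E
  [4] b0 r0: no row ⇒ E
  [5] b6 r6: had r6 ⇒ H
  [6] b5 r6: had r6 ⇒ H
  [7] b6 r6: had r6 ⇒ H
  [8] b0 r0: had r0 ⇒ H
  [9] b0 r5: had r0 ⇒ C
  [10] b5 r6: had r6 ⇒ H
  [11] b2 r1: had r1 ⇒ H

TRACE = C,E,H,E,E,H,H,H,H,C,H,H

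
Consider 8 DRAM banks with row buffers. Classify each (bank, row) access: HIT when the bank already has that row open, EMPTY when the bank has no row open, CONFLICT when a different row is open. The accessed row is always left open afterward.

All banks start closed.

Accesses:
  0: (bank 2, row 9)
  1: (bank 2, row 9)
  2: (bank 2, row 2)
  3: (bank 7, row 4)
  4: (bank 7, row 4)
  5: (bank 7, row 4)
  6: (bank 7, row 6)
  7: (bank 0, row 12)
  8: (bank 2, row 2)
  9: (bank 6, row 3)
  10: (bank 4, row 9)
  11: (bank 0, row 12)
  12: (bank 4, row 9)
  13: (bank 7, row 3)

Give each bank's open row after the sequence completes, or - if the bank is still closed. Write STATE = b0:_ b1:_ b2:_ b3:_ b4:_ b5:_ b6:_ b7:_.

#0 (2,9) E
#1 (2,9) H  (was 9)
#2 (2,2) C  (was 9)
#3 (7,4) E
#4 (7,4) H  (was 4)
#5 (7,4) H  (was 4)
#6 (7,6) C  (was 4)
#7 (0,12) E
#8 (2,2) H  (was 2)
#9 (6,3) E
#10 (4,9) E
#11 (0,12) H  (was 12)
#12 (4,9) H  (was 9)
#13 (7,3) C  (was 6)

STATE = b0:12 b1:- b2:2 b3:- b4:9 b5:- b6:3 b7:3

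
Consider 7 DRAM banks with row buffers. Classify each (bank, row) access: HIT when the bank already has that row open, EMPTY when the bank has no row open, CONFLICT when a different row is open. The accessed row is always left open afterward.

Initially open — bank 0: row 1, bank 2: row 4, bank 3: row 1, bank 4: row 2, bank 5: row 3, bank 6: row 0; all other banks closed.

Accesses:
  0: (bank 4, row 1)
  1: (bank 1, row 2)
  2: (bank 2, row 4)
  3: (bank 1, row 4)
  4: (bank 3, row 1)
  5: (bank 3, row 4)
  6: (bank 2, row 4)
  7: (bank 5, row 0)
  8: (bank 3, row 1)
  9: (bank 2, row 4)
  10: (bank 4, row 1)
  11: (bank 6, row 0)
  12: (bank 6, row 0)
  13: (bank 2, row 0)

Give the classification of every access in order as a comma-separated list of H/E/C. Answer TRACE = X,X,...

TRACE = C,E,H,C,H,C,H,C,C,H,H,H,H,C

step 0: bank4 2->1 [CONFLICT]
step 1: bank1 None->2 [EMPTY]
step 2: bank2 4->4 [HIT]
step 3: bank1 2->4 [CONFLICT]
step 4: bank3 1->1 [HIT]
step 5: bank3 1->4 [CONFLICT]
step 6: bank2 4->4 [HIT]
step 7: bank5 3->0 [CONFLICT]
step 8: bank3 4->1 [CONFLICT]
step 9: bank2 4->4 [HIT]
step 10: bank4 1->1 [HIT]
step 11: bank6 0->0 [HIT]
step 12: bank6 0->0 [HIT]
step 13: bank2 4->0 [CONFLICT]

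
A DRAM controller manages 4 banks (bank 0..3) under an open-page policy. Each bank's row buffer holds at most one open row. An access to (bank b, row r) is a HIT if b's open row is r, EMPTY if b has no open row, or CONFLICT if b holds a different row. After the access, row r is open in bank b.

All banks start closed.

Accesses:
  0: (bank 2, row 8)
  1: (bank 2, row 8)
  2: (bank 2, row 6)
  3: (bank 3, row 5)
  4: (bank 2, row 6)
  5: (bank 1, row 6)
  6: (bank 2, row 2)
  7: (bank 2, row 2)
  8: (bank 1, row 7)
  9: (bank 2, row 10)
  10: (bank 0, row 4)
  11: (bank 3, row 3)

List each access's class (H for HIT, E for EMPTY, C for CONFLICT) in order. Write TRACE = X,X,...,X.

TRACE = E,H,C,E,H,E,C,H,C,C,E,C

  [0] b2 r8: no row ⇒ E
  [1] b2 r8: had r8 ⇒ H
  [2] b2 r6: had r8 ⇒ C
  [3] b3 r5: no row ⇒ E
  [4] b2 r6: had r6 ⇒ H
  [5] b1 r6: no row ⇒ E
  [6] b2 r2: had r6 ⇒ C
  [7] b2 r2: had r2 ⇒ H
  [8] b1 r7: had r6 ⇒ C
  [9] b2 r10: had r2 ⇒ C
  [10] b0 r4: no row ⇒ E
  [11] b3 r3: had r5 ⇒ C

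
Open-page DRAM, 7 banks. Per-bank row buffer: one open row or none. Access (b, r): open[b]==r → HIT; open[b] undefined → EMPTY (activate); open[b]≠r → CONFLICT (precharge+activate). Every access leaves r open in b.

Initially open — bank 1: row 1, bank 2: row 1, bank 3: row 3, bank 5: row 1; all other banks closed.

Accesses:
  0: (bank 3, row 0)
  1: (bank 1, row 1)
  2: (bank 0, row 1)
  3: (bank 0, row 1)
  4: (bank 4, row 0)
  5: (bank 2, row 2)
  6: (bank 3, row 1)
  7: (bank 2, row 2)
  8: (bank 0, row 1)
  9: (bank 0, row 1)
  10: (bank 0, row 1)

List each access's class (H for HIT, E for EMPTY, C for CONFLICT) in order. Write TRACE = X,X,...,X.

TRACE = C,H,E,H,E,C,C,H,H,H,H

0: bank 3 row 0 — prev 3 → CONFLICT
1: bank 1 row 1 — prev 1 → HIT
2: bank 0 row 1 — prev None → EMPTY
3: bank 0 row 1 — prev 1 → HIT
4: bank 4 row 0 — prev None → EMPTY
5: bank 2 row 2 — prev 1 → CONFLICT
6: bank 3 row 1 — prev 0 → CONFLICT
7: bank 2 row 2 — prev 2 → HIT
8: bank 0 row 1 — prev 1 → HIT
9: bank 0 row 1 — prev 1 → HIT
10: bank 0 row 1 — prev 1 → HIT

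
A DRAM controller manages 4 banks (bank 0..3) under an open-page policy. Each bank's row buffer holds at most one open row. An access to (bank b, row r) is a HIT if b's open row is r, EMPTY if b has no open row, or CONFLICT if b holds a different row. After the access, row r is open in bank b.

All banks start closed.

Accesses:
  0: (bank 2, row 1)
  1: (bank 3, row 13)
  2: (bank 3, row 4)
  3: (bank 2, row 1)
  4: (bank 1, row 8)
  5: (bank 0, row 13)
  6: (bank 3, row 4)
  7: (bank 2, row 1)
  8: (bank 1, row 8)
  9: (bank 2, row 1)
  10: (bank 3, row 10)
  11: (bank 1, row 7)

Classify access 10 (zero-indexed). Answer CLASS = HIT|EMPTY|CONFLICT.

CLASS = CONFLICT

  [0] b2 r1: no row ⇒ E
  [1] b3 r13: no row ⇒ E
  [2] b3 r4: had r13 ⇒ C
  [3] b2 r1: had r1 ⇒ H
  [4] b1 r8: no row ⇒ E
  [5] b0 r13: no row ⇒ E
  [6] b3 r4: had r4 ⇒ H
  [7] b2 r1: had r1 ⇒ H
  [8] b1 r8: had r8 ⇒ H
  [9] b2 r1: had r1 ⇒ H
  [10] b3 r10: had r4 ⇒ C
  [11] b1 r7: had r8 ⇒ C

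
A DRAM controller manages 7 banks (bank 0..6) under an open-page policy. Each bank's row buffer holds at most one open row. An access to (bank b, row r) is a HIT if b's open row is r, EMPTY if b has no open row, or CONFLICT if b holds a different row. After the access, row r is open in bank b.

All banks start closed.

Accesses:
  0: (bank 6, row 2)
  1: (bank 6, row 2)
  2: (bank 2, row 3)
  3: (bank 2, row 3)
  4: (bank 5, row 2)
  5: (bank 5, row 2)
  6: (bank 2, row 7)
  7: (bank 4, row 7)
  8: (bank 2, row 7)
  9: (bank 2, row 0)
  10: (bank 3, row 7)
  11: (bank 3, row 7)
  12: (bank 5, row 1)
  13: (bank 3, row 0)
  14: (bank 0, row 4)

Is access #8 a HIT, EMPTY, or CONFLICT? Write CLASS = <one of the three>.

CLASS = HIT

step 0: bank6 None->2 [EMPTY]
step 1: bank6 2->2 [HIT]
step 2: bank2 None->3 [EMPTY]
step 3: bank2 3->3 [HIT]
step 4: bank5 None->2 [EMPTY]
step 5: bank5 2->2 [HIT]
step 6: bank2 3->7 [CONFLICT]
step 7: bank4 None->7 [EMPTY]
step 8: bank2 7->7 [HIT]
step 9: bank2 7->0 [CONFLICT]
step 10: bank3 None->7 [EMPTY]
step 11: bank3 7->7 [HIT]
step 12: bank5 2->1 [CONFLICT]
step 13: bank3 7->0 [CONFLICT]
step 14: bank0 None->4 [EMPTY]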